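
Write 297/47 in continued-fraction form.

[6; 3, 7, 2]

Run the Euclidean algorithm on 297 and 47; the successive quotients are the partial quotients a_0, a_1, ... (each step inverts the fractional part left over by the previous one):
  297 = 6*47 + 15, so a_0 = 6.
  47 = 3*15 + 2, so a_1 = 3.
  15 = 7*2 + 1, so a_2 = 7.
  2 = 2*1 + 0, so a_3 = 2.
The remainder reaches 0 after 4 divisions, so the expansion has 4 partial quotients, read off in order.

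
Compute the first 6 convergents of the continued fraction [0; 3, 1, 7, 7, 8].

0/1, 1/3, 1/4, 8/31, 57/221, 464/1799

Using the convergent recurrence p_i = a_i*p_{i-1} + p_{i-2}, q_i = a_i*q_{i-1} + q_{i-2} with p_{-2}=0, p_{-1}=1, q_{-2}=1, q_{-1}=0:
  i=0: a_0=0, p_0 = 0*1 + 0 = 0, q_0 = 0*0 + 1 = 1.
  i=1: a_1=3, p_1 = 3*0 + 1 = 1, q_1 = 3*1 + 0 = 3.
  i=2: a_2=1, p_2 = 1*1 + 0 = 1, q_2 = 1*3 + 1 = 4.
  i=3: a_3=7, p_3 = 7*1 + 1 = 8, q_3 = 7*4 + 3 = 31.
  i=4: a_4=7, p_4 = 7*8 + 1 = 57, q_4 = 7*31 + 4 = 221.
  i=5: a_5=8, p_5 = 8*57 + 8 = 464, q_5 = 8*221 + 31 = 1799.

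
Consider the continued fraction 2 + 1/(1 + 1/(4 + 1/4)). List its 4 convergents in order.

2/1, 3/1, 14/5, 59/21

Using the convergent recurrence p_i = a_i*p_{i-1} + p_{i-2}, q_i = a_i*q_{i-1} + q_{i-2} with p_{-2}=0, p_{-1}=1, q_{-2}=1, q_{-1}=0:
  i=0: a_0=2, p_0 = 2*1 + 0 = 2, q_0 = 2*0 + 1 = 1.
  i=1: a_1=1, p_1 = 1*2 + 1 = 3, q_1 = 1*1 + 0 = 1.
  i=2: a_2=4, p_2 = 4*3 + 2 = 14, q_2 = 4*1 + 1 = 5.
  i=3: a_3=4, p_3 = 4*14 + 3 = 59, q_3 = 4*5 + 1 = 21.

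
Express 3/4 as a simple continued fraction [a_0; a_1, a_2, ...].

Run the Euclidean algorithm on 3 and 4; the successive quotients are the partial quotients a_0, a_1, ... (each step inverts the fractional part left over by the previous one):
  3 = 0*4 + 3, so a_0 = 0.
  4 = 1*3 + 1, so a_1 = 1.
  3 = 3*1 + 0, so a_2 = 3.
The remainder reaches 0 after 3 divisions, so the expansion has 3 partial quotients, read off in order.

[0; 1, 3]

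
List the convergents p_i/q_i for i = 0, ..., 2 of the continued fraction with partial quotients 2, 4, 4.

Using the convergent recurrence p_i = a_i*p_{i-1} + p_{i-2}, q_i = a_i*q_{i-1} + q_{i-2} with p_{-2}=0, p_{-1}=1, q_{-2}=1, q_{-1}=0:
  i=0: a_0=2, p_0 = 2*1 + 0 = 2, q_0 = 2*0 + 1 = 1.
  i=1: a_1=4, p_1 = 4*2 + 1 = 9, q_1 = 4*1 + 0 = 4.
  i=2: a_2=4, p_2 = 4*9 + 2 = 38, q_2 = 4*4 + 1 = 17.

2/1, 9/4, 38/17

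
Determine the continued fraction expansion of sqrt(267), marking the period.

[16; (2, 1, 15, 1, 2, 32)]

Write x_i = (sqrt(267) + m_i)/d_i with (m_0, d_0) = (0, 1). a_0 = floor(sqrt(267)) = 16, since 16^2 = 256 <= 267 < 289 = 17^2.
Iterate m_{i+1} = d_i*a_i - m_i, d_{i+1} = (267 - m_{i+1}^2)/d_i, a_{i+1} = floor((a_0 + m_{i+1})/d_{i+1}):
  m_1 = 1*16 - 0 = 16, d_1 = (267 - 16^2)/1 = 11/1 = 11, a_1 = floor((16 + 16)/11) = 2.
  m_2 = 11*2 - 16 = 6, d_2 = (267 - 6^2)/11 = 231/11 = 21, a_2 = floor((16 + 6)/21) = 1.
  m_3 = 21*1 - 6 = 15, d_3 = (267 - 15^2)/21 = 42/21 = 2, a_3 = floor((16 + 15)/2) = 15.
  m_4 = 2*15 - 15 = 15, d_4 = (267 - 15^2)/2 = 42/2 = 21, a_4 = floor((16 + 15)/21) = 1.
  m_5 = 21*1 - 15 = 6, d_5 = (267 - 6^2)/21 = 231/21 = 11, a_5 = floor((16 + 6)/11) = 2.
  m_6 = 11*2 - 6 = 16, d_6 = (267 - 16^2)/11 = 11/11 = 1, a_6 = floor((16 + 16)/1) = 32.
  m_7 = 1*32 - 16 = 16, d_7 = (267 - 16^2)/1 = 11/1 = 11: (m_7, d_7) = (m_1, d_1) = (16, 11), so from here the quotients repeat a_1, ..., a_6; the period length is 6.
Hence the expansion of sqrt(267) is a_0 = 16 followed by the repeating block 2, 1, 15, 1, 2, 32 (period 6).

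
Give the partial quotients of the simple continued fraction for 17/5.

Run the Euclidean algorithm on 17 and 5; the successive quotients are the partial quotients a_0, a_1, ... (each step inverts the fractional part left over by the previous one):
  17 = 3*5 + 2, so a_0 = 3.
  5 = 2*2 + 1, so a_1 = 2.
  2 = 2*1 + 0, so a_2 = 2.
The remainder reaches 0 after 3 divisions, so the expansion has 3 partial quotients, read off in order.

[3; 2, 2]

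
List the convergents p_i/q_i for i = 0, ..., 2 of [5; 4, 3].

Using the convergent recurrence p_i = a_i*p_{i-1} + p_{i-2}, q_i = a_i*q_{i-1} + q_{i-2} with p_{-2}=0, p_{-1}=1, q_{-2}=1, q_{-1}=0:
  i=0: a_0=5, p_0 = 5*1 + 0 = 5, q_0 = 5*0 + 1 = 1.
  i=1: a_1=4, p_1 = 4*5 + 1 = 21, q_1 = 4*1 + 0 = 4.
  i=2: a_2=3, p_2 = 3*21 + 5 = 68, q_2 = 3*4 + 1 = 13.

5/1, 21/4, 68/13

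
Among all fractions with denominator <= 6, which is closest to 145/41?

7/2

Expand x = 145/41 as a continued fraction with the Euclidean algorithm:
  145 = 3*41 + 22, so a_0 = 3.
  41 = 1*22 + 19, so a_1 = 1.
  22 = 1*19 + 3, so a_2 = 1.
  19 = 6*3 + 1, so a_3 = 6.
  3 = 3*1 + 0, so a_4 = 3.
so x = [3; 1, 1, 6, 3].
Convergents (p_i = a_i*p_{i-1} + p_{i-2}, q_i = a_i*q_{i-1} + q_{i-2} with p_{-2}=0, p_{-1}=1, q_{-2}=1, q_{-1}=0), until the denominator exceeds 6:
  i=0: a_0=3, p_0 = 3*1 + 0 = 3, q_0 = 3*0 + 1 = 1.
  i=1: a_1=1, p_1 = 1*3 + 1 = 4, q_1 = 1*1 + 0 = 1.
  i=2: a_2=1, p_2 = 1*4 + 3 = 7, q_2 = 1*1 + 1 = 2.
  i=3: a_3=6, p_3 = 6*7 + 4 = 46, q_3 = 6*2 + 1 = 13.
q_3 = 13 > 6, so the last convergent with denominator <= 6 is p_2/q_2 = 7/2.
The closest fraction with denominator <= 6 is either p_2/q_2 or the intermediate fraction (k*p_2 + p_1)/(k*q_2 + q_1) with the largest k >= 1 whose denominator stays <= 6; these approach x as k grows, and every other convergent or intermediate fraction in range is farther away.
Largest k: floor((6 - q_1)/q_2) = floor((6 - 1)/2) = 2.
That gives (2*7 + 4)/(2*2 + 1) = 18/5.
Compare the errors: |x - 7/2| = |145*2 - 7*41|/(41*2) = 3/82, and |x - 18/5| = |145*5 - 18*41|/(41*5) = 13/205.
Cross-multiplying, 3*205 = 615 < 1066 = 13*82, so 3/82 is smaller: the convergent 7/2 is closer to x than 18/5.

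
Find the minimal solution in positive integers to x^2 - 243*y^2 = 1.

(x, y) = (70226, 4505)

First expand sqrt(243) as a continued fraction. With x_i = (sqrt(243) + m_i)/d_i and (m_0, d_0) = (0, 1): a_0 = floor(sqrt(243)) = 15, since 15^2 = 225 <= 243 < 256 = 16^2.
Iterate m_{i+1} = d_i*a_i - m_i, d_{i+1} = (243 - m_{i+1}^2)/d_i, a_{i+1} = floor((a_0 + m_{i+1})/d_{i+1}):
  m_1 = 1*15 - 0 = 15, d_1 = (243 - 15^2)/1 = 18/1 = 18, a_1 = floor((15 + 15)/18) = 1.
  m_2 = 18*1 - 15 = 3, d_2 = (243 - 3^2)/18 = 234/18 = 13, a_2 = floor((15 + 3)/13) = 1.
  m_3 = 13*1 - 3 = 10, d_3 = (243 - 10^2)/13 = 143/13 = 11, a_3 = floor((15 + 10)/11) = 2.
  m_4 = 11*2 - 10 = 12, d_4 = (243 - 12^2)/11 = 99/11 = 9, a_4 = floor((15 + 12)/9) = 3.
  m_5 = 9*3 - 12 = 15, d_5 = (243 - 15^2)/9 = 18/9 = 2, a_5 = floor((15 + 15)/2) = 15.
  m_6 = 2*15 - 15 = 15, d_6 = (243 - 15^2)/2 = 18/2 = 9, a_6 = floor((15 + 15)/9) = 3.
  m_7 = 9*3 - 15 = 12, d_7 = (243 - 12^2)/9 = 99/9 = 11, a_7 = floor((15 + 12)/11) = 2.
  m_8 = 11*2 - 12 = 10, d_8 = (243 - 10^2)/11 = 143/11 = 13, a_8 = floor((15 + 10)/13) = 1.
  m_9 = 13*1 - 10 = 3, d_9 = (243 - 3^2)/13 = 234/13 = 18, a_9 = floor((15 + 3)/18) = 1.
  m_10 = 18*1 - 3 = 15, d_10 = (243 - 15^2)/18 = 18/18 = 1, a_10 = floor((15 + 15)/1) = 30.
  m_11 = 1*30 - 15 = 15, d_11 = (243 - 15^2)/1 = 18/1 = 18: (m_11, d_11) = (m_1, d_1) = (15, 18), so from here the quotients repeat a_1, ..., a_10; the period length is 10.
So sqrt(243) = [15; (1, 1, 2, 3, 15, 3, 2, 1, 1, 30)] with period length k = 10.
k is even, so the fundamental solution of x^2 - 243y^2 = 1 is (p_{k-1}, q_{k-1}) = (p_9, q_9); compute convergents through index 9.
Convergents (p_i = a_i*p_{i-1} + p_{i-2}, q_i = a_i*q_{i-1} + q_{i-2} with p_{-2}=0, p_{-1}=1, q_{-2}=1, q_{-1}=0):
  i=0: a_0=15, p_0 = 15*1 + 0 = 15, q_0 = 15*0 + 1 = 1.
  i=1: a_1=1, p_1 = 1*15 + 1 = 16, q_1 = 1*1 + 0 = 1.
  i=2: a_2=1, p_2 = 1*16 + 15 = 31, q_2 = 1*1 + 1 = 2.
  i=3: a_3=2, p_3 = 2*31 + 16 = 78, q_3 = 2*2 + 1 = 5.
  i=4: a_4=3, p_4 = 3*78 + 31 = 265, q_4 = 3*5 + 2 = 17.
  i=5: a_5=15, p_5 = 15*265 + 78 = 4053, q_5 = 15*17 + 5 = 260.
  i=6: a_6=3, p_6 = 3*4053 + 265 = 12424, q_6 = 3*260 + 17 = 797.
  i=7: a_7=2, p_7 = 2*12424 + 4053 = 28901, q_7 = 2*797 + 260 = 1854.
  i=8: a_8=1, p_8 = 1*28901 + 12424 = 41325, q_8 = 1*1854 + 797 = 2651.
  i=9: a_9=1, p_9 = 1*41325 + 28901 = 70226, q_9 = 1*2651 + 1854 = 4505.
Check: 70226^2 - 243*4505^2 = 4931691076 - 4931691075 = 1, so (x, y) = (70226, 4505) solves the equation, and by the theorem it is the least positive solution.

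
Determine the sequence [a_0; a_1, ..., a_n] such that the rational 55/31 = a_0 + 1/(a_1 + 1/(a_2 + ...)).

[1; 1, 3, 2, 3]

Run the Euclidean algorithm on 55 and 31; the successive quotients are the partial quotients a_0, a_1, ... (each step inverts the fractional part left over by the previous one):
  55 = 1*31 + 24, so a_0 = 1.
  31 = 1*24 + 7, so a_1 = 1.
  24 = 3*7 + 3, so a_2 = 3.
  7 = 2*3 + 1, so a_3 = 2.
  3 = 3*1 + 0, so a_4 = 3.
The remainder reaches 0 after 5 divisions, so the expansion has 5 partial quotients, read off in order.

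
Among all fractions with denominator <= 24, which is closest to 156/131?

25/21

Expand x = 156/131 as a continued fraction with the Euclidean algorithm:
  156 = 1*131 + 25, so a_0 = 1.
  131 = 5*25 + 6, so a_1 = 5.
  25 = 4*6 + 1, so a_2 = 4.
  6 = 6*1 + 0, so a_3 = 6.
so x = [1; 5, 4, 6].
Convergents (p_i = a_i*p_{i-1} + p_{i-2}, q_i = a_i*q_{i-1} + q_{i-2} with p_{-2}=0, p_{-1}=1, q_{-2}=1, q_{-1}=0), until the denominator exceeds 24:
  i=0: a_0=1, p_0 = 1*1 + 0 = 1, q_0 = 1*0 + 1 = 1.
  i=1: a_1=5, p_1 = 5*1 + 1 = 6, q_1 = 5*1 + 0 = 5.
  i=2: a_2=4, p_2 = 4*6 + 1 = 25, q_2 = 4*5 + 1 = 21.
  i=3: a_3=6, p_3 = 6*25 + 6 = 156, q_3 = 6*21 + 5 = 131.
q_3 = 131 > 24, so the last convergent with denominator <= 24 is p_2/q_2 = 25/21.
The closest fraction with denominator <= 24 is either p_2/q_2 or the intermediate fraction (k*p_2 + p_1)/(k*q_2 + q_1) with the largest k >= 1 whose denominator stays <= 24; these approach x as k grows, and every other convergent or intermediate fraction in range is farther away.
Largest k: floor((24 - q_1)/q_2) = floor((24 - 5)/21) = 0.
Since k = 0, no intermediate fraction beyond p_2/q_2 has denominator <= 24, so the convergent 25/21 is the closest (its error is |156*21 - 25*131|/(131*21) = 1/2751).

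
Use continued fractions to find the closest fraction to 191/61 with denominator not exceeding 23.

72/23

Expand x = 191/61 as a continued fraction with the Euclidean algorithm:
  191 = 3*61 + 8, so a_0 = 3.
  61 = 7*8 + 5, so a_1 = 7.
  8 = 1*5 + 3, so a_2 = 1.
  5 = 1*3 + 2, so a_3 = 1.
  3 = 1*2 + 1, so a_4 = 1.
  2 = 2*1 + 0, so a_5 = 2.
so x = [3; 7, 1, 1, 1, 2].
Convergents (p_i = a_i*p_{i-1} + p_{i-2}, q_i = a_i*q_{i-1} + q_{i-2} with p_{-2}=0, p_{-1}=1, q_{-2}=1, q_{-1}=0), until the denominator exceeds 23:
  i=0: a_0=3, p_0 = 3*1 + 0 = 3, q_0 = 3*0 + 1 = 1.
  i=1: a_1=7, p_1 = 7*3 + 1 = 22, q_1 = 7*1 + 0 = 7.
  i=2: a_2=1, p_2 = 1*22 + 3 = 25, q_2 = 1*7 + 1 = 8.
  i=3: a_3=1, p_3 = 1*25 + 22 = 47, q_3 = 1*8 + 7 = 15.
  i=4: a_4=1, p_4 = 1*47 + 25 = 72, q_4 = 1*15 + 8 = 23.
  i=5: a_5=2, p_5 = 2*72 + 47 = 191, q_5 = 2*23 + 15 = 61.
q_5 = 61 > 23, so the last convergent with denominator <= 23 is p_4/q_4 = 72/23.
The closest fraction with denominator <= 23 is either p_4/q_4 or the intermediate fraction (k*p_4 + p_3)/(k*q_4 + q_3) with the largest k >= 1 whose denominator stays <= 23; these approach x as k grows, and every other convergent or intermediate fraction in range is farther away.
Largest k: floor((23 - q_3)/q_4) = floor((23 - 15)/23) = 0.
Since k = 0, no intermediate fraction beyond p_4/q_4 has denominator <= 23, so the convergent 72/23 is the closest (its error is |191*23 - 72*61|/(61*23) = 1/1403).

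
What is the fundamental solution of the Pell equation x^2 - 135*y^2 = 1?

First expand sqrt(135) as a continued fraction. With x_i = (sqrt(135) + m_i)/d_i and (m_0, d_0) = (0, 1): a_0 = floor(sqrt(135)) = 11, since 11^2 = 121 <= 135 < 144 = 12^2.
Iterate m_{i+1} = d_i*a_i - m_i, d_{i+1} = (135 - m_{i+1}^2)/d_i, a_{i+1} = floor((a_0 + m_{i+1})/d_{i+1}):
  m_1 = 1*11 - 0 = 11, d_1 = (135 - 11^2)/1 = 14/1 = 14, a_1 = floor((11 + 11)/14) = 1.
  m_2 = 14*1 - 11 = 3, d_2 = (135 - 3^2)/14 = 126/14 = 9, a_2 = floor((11 + 3)/9) = 1.
  m_3 = 9*1 - 3 = 6, d_3 = (135 - 6^2)/9 = 99/9 = 11, a_3 = floor((11 + 6)/11) = 1.
  m_4 = 11*1 - 6 = 5, d_4 = (135 - 5^2)/11 = 110/11 = 10, a_4 = floor((11 + 5)/10) = 1.
  m_5 = 10*1 - 5 = 5, d_5 = (135 - 5^2)/10 = 110/10 = 11, a_5 = floor((11 + 5)/11) = 1.
  m_6 = 11*1 - 5 = 6, d_6 = (135 - 6^2)/11 = 99/11 = 9, a_6 = floor((11 + 6)/9) = 1.
  m_7 = 9*1 - 6 = 3, d_7 = (135 - 3^2)/9 = 126/9 = 14, a_7 = floor((11 + 3)/14) = 1.
  m_8 = 14*1 - 3 = 11, d_8 = (135 - 11^2)/14 = 14/14 = 1, a_8 = floor((11 + 11)/1) = 22.
  m_9 = 1*22 - 11 = 11, d_9 = (135 - 11^2)/1 = 14/1 = 14: (m_9, d_9) = (m_1, d_1) = (11, 14), so from here the quotients repeat a_1, ..., a_8; the period length is 8.
So sqrt(135) = [11; (1, 1, 1, 1, 1, 1, 1, 22)] with period length k = 8.
k is even, so the fundamental solution of x^2 - 135y^2 = 1 is (p_{k-1}, q_{k-1}) = (p_7, q_7); compute convergents through index 7.
Convergents (p_i = a_i*p_{i-1} + p_{i-2}, q_i = a_i*q_{i-1} + q_{i-2} with p_{-2}=0, p_{-1}=1, q_{-2}=1, q_{-1}=0):
  i=0: a_0=11, p_0 = 11*1 + 0 = 11, q_0 = 11*0 + 1 = 1.
  i=1: a_1=1, p_1 = 1*11 + 1 = 12, q_1 = 1*1 + 0 = 1.
  i=2: a_2=1, p_2 = 1*12 + 11 = 23, q_2 = 1*1 + 1 = 2.
  i=3: a_3=1, p_3 = 1*23 + 12 = 35, q_3 = 1*2 + 1 = 3.
  i=4: a_4=1, p_4 = 1*35 + 23 = 58, q_4 = 1*3 + 2 = 5.
  i=5: a_5=1, p_5 = 1*58 + 35 = 93, q_5 = 1*5 + 3 = 8.
  i=6: a_6=1, p_6 = 1*93 + 58 = 151, q_6 = 1*8 + 5 = 13.
  i=7: a_7=1, p_7 = 1*151 + 93 = 244, q_7 = 1*13 + 8 = 21.
Check: 244^2 - 135*21^2 = 59536 - 59535 = 1, so (x, y) = (244, 21) solves the equation, and by the theorem it is the least positive solution.

(x, y) = (244, 21)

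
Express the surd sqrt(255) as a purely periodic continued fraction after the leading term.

Write x_i = (sqrt(255) + m_i)/d_i with (m_0, d_0) = (0, 1). a_0 = floor(sqrt(255)) = 15, since 15^2 = 225 <= 255 < 256 = 16^2.
Iterate m_{i+1} = d_i*a_i - m_i, d_{i+1} = (255 - m_{i+1}^2)/d_i, a_{i+1} = floor((a_0 + m_{i+1})/d_{i+1}):
  m_1 = 1*15 - 0 = 15, d_1 = (255 - 15^2)/1 = 30/1 = 30, a_1 = floor((15 + 15)/30) = 1.
  m_2 = 30*1 - 15 = 15, d_2 = (255 - 15^2)/30 = 30/30 = 1, a_2 = floor((15 + 15)/1) = 30.
  m_3 = 1*30 - 15 = 15, d_3 = (255 - 15^2)/1 = 30/1 = 30: (m_3, d_3) = (m_1, d_1) = (15, 30), so from here the quotients repeat a_1, a_2; the period length is 2.
Hence the expansion of sqrt(255) is a_0 = 15 followed by the repeating block 1, 30 (period 2).

[15; (1, 30)]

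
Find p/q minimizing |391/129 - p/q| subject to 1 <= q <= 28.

85/28

Expand x = 391/129 as a continued fraction with the Euclidean algorithm:
  391 = 3*129 + 4, so a_0 = 3.
  129 = 32*4 + 1, so a_1 = 32.
  4 = 4*1 + 0, so a_2 = 4.
so x = [3; 32, 4].
Convergents (p_i = a_i*p_{i-1} + p_{i-2}, q_i = a_i*q_{i-1} + q_{i-2} with p_{-2}=0, p_{-1}=1, q_{-2}=1, q_{-1}=0), until the denominator exceeds 28:
  i=0: a_0=3, p_0 = 3*1 + 0 = 3, q_0 = 3*0 + 1 = 1.
  i=1: a_1=32, p_1 = 32*3 + 1 = 97, q_1 = 32*1 + 0 = 32.
q_1 = 32 > 28, so the last convergent with denominator <= 28 is p_0/q_0 = 3/1.
The closest fraction with denominator <= 28 is either p_0/q_0 or the intermediate fraction (k*p_0 + p_{-1})/(k*q_0 + q_{-1}) with the largest k >= 1 whose denominator stays <= 28; these approach x as k grows, and every other convergent or intermediate fraction in range is farther away.
Largest k: floor((28 - q_{-1})/q_0) = floor((28 - 0)/1) = 28 (using the seeds p_{-1} = 1, q_{-1} = 0).
That gives (28*3 + 1)/(28*1 + 0) = 85/28.
Compare the errors: |x - 3/1| = |391*1 - 3*129|/(129*1) = 4/129, and |x - 85/28| = |391*28 - 85*129|/(129*28) = 17/3612.
Cross-multiplying, 17*129 = 2193 < 14448 = 4*3612, so 17/3612 is smaller: the intermediate fraction 85/28 is closer to x than 3/1.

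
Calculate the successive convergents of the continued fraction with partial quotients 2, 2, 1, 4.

2/1, 5/2, 7/3, 33/14

Using the convergent recurrence p_i = a_i*p_{i-1} + p_{i-2}, q_i = a_i*q_{i-1} + q_{i-2} with p_{-2}=0, p_{-1}=1, q_{-2}=1, q_{-1}=0:
  i=0: a_0=2, p_0 = 2*1 + 0 = 2, q_0 = 2*0 + 1 = 1.
  i=1: a_1=2, p_1 = 2*2 + 1 = 5, q_1 = 2*1 + 0 = 2.
  i=2: a_2=1, p_2 = 1*5 + 2 = 7, q_2 = 1*2 + 1 = 3.
  i=3: a_3=4, p_3 = 4*7 + 5 = 33, q_3 = 4*3 + 2 = 14.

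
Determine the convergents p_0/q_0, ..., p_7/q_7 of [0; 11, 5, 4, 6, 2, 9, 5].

0/1, 1/11, 5/56, 21/235, 131/1466, 283/3167, 2678/29969, 13673/153012

Using the convergent recurrence p_i = a_i*p_{i-1} + p_{i-2}, q_i = a_i*q_{i-1} + q_{i-2} with p_{-2}=0, p_{-1}=1, q_{-2}=1, q_{-1}=0:
  i=0: a_0=0, p_0 = 0*1 + 0 = 0, q_0 = 0*0 + 1 = 1.
  i=1: a_1=11, p_1 = 11*0 + 1 = 1, q_1 = 11*1 + 0 = 11.
  i=2: a_2=5, p_2 = 5*1 + 0 = 5, q_2 = 5*11 + 1 = 56.
  i=3: a_3=4, p_3 = 4*5 + 1 = 21, q_3 = 4*56 + 11 = 235.
  i=4: a_4=6, p_4 = 6*21 + 5 = 131, q_4 = 6*235 + 56 = 1466.
  i=5: a_5=2, p_5 = 2*131 + 21 = 283, q_5 = 2*1466 + 235 = 3167.
  i=6: a_6=9, p_6 = 9*283 + 131 = 2678, q_6 = 9*3167 + 1466 = 29969.
  i=7: a_7=5, p_7 = 5*2678 + 283 = 13673, q_7 = 5*29969 + 3167 = 153012.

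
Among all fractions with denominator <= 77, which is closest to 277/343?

21/26

Expand x = 277/343 as a continued fraction with the Euclidean algorithm:
  277 = 0*343 + 277, so a_0 = 0.
  343 = 1*277 + 66, so a_1 = 1.
  277 = 4*66 + 13, so a_2 = 4.
  66 = 5*13 + 1, so a_3 = 5.
  13 = 13*1 + 0, so a_4 = 13.
so x = [0; 1, 4, 5, 13].
Convergents (p_i = a_i*p_{i-1} + p_{i-2}, q_i = a_i*q_{i-1} + q_{i-2} with p_{-2}=0, p_{-1}=1, q_{-2}=1, q_{-1}=0), until the denominator exceeds 77:
  i=0: a_0=0, p_0 = 0*1 + 0 = 0, q_0 = 0*0 + 1 = 1.
  i=1: a_1=1, p_1 = 1*0 + 1 = 1, q_1 = 1*1 + 0 = 1.
  i=2: a_2=4, p_2 = 4*1 + 0 = 4, q_2 = 4*1 + 1 = 5.
  i=3: a_3=5, p_3 = 5*4 + 1 = 21, q_3 = 5*5 + 1 = 26.
  i=4: a_4=13, p_4 = 13*21 + 4 = 277, q_4 = 13*26 + 5 = 343.
q_4 = 343 > 77, so the last convergent with denominator <= 77 is p_3/q_3 = 21/26.
The closest fraction with denominator <= 77 is either p_3/q_3 or the intermediate fraction (k*p_3 + p_2)/(k*q_3 + q_2) with the largest k >= 1 whose denominator stays <= 77; these approach x as k grows, and every other convergent or intermediate fraction in range is farther away.
Largest k: floor((77 - q_2)/q_3) = floor((77 - 5)/26) = 2.
That gives (2*21 + 4)/(2*26 + 5) = 46/57.
Compare the errors: |x - 21/26| = |277*26 - 21*343|/(343*26) = 1/8918, and |x - 46/57| = |277*57 - 46*343|/(343*57) = 11/19551.
Cross-multiplying, 1*19551 = 19551 < 98098 = 11*8918, so 1/8918 is smaller: the convergent 21/26 is closer to x than 46/57.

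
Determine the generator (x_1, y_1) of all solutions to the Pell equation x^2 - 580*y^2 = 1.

First expand sqrt(580) as a continued fraction. With x_i = (sqrt(580) + m_i)/d_i and (m_0, d_0) = (0, 1): a_0 = floor(sqrt(580)) = 24, since 24^2 = 576 <= 580 < 625 = 25^2.
Iterate m_{i+1} = d_i*a_i - m_i, d_{i+1} = (580 - m_{i+1}^2)/d_i, a_{i+1} = floor((a_0 + m_{i+1})/d_{i+1}):
  m_1 = 1*24 - 0 = 24, d_1 = (580 - 24^2)/1 = 4/1 = 4, a_1 = floor((24 + 24)/4) = 12.
  m_2 = 4*12 - 24 = 24, d_2 = (580 - 24^2)/4 = 4/4 = 1, a_2 = floor((24 + 24)/1) = 48.
  m_3 = 1*48 - 24 = 24, d_3 = (580 - 24^2)/1 = 4/1 = 4: (m_3, d_3) = (m_1, d_1) = (24, 4), so from here the quotients repeat a_1, a_2; the period length is 2.
So sqrt(580) = [24; (12, 48)] with period length k = 2.
k is even, so the fundamental solution of x^2 - 580y^2 = 1 is (p_{k-1}, q_{k-1}) = (p_1, q_1); compute convergents through index 1.
Convergents (p_i = a_i*p_{i-1} + p_{i-2}, q_i = a_i*q_{i-1} + q_{i-2} with p_{-2}=0, p_{-1}=1, q_{-2}=1, q_{-1}=0):
  i=0: a_0=24, p_0 = 24*1 + 0 = 24, q_0 = 24*0 + 1 = 1.
  i=1: a_1=12, p_1 = 12*24 + 1 = 289, q_1 = 12*1 + 0 = 12.
Check: 289^2 - 580*12^2 = 83521 - 83520 = 1, so (x, y) = (289, 12) solves the equation, and by the theorem it is the least positive solution.

(x, y) = (289, 12)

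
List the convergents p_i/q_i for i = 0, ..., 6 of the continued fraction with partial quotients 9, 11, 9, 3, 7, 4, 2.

9/1, 100/11, 909/100, 2827/311, 20698/2277, 85619/9419, 191936/21115

Using the convergent recurrence p_i = a_i*p_{i-1} + p_{i-2}, q_i = a_i*q_{i-1} + q_{i-2} with p_{-2}=0, p_{-1}=1, q_{-2}=1, q_{-1}=0:
  i=0: a_0=9, p_0 = 9*1 + 0 = 9, q_0 = 9*0 + 1 = 1.
  i=1: a_1=11, p_1 = 11*9 + 1 = 100, q_1 = 11*1 + 0 = 11.
  i=2: a_2=9, p_2 = 9*100 + 9 = 909, q_2 = 9*11 + 1 = 100.
  i=3: a_3=3, p_3 = 3*909 + 100 = 2827, q_3 = 3*100 + 11 = 311.
  i=4: a_4=7, p_4 = 7*2827 + 909 = 20698, q_4 = 7*311 + 100 = 2277.
  i=5: a_5=4, p_5 = 4*20698 + 2827 = 85619, q_5 = 4*2277 + 311 = 9419.
  i=6: a_6=2, p_6 = 2*85619 + 20698 = 191936, q_6 = 2*9419 + 2277 = 21115.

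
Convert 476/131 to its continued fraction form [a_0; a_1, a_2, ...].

[3; 1, 1, 1, 2, 1, 2, 4]

Run the Euclidean algorithm on 476 and 131; the successive quotients are the partial quotients a_0, a_1, ... (each step inverts the fractional part left over by the previous one):
  476 = 3*131 + 83, so a_0 = 3.
  131 = 1*83 + 48, so a_1 = 1.
  83 = 1*48 + 35, so a_2 = 1.
  48 = 1*35 + 13, so a_3 = 1.
  35 = 2*13 + 9, so a_4 = 2.
  13 = 1*9 + 4, so a_5 = 1.
  9 = 2*4 + 1, so a_6 = 2.
  4 = 4*1 + 0, so a_7 = 4.
The remainder reaches 0 after 8 divisions, so the expansion has 8 partial quotients, read off in order.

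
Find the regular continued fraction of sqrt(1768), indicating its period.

Write x_i = (sqrt(1768) + m_i)/d_i with (m_0, d_0) = (0, 1). a_0 = floor(sqrt(1768)) = 42, since 42^2 = 1764 <= 1768 < 1849 = 43^2.
Iterate m_{i+1} = d_i*a_i - m_i, d_{i+1} = (1768 - m_{i+1}^2)/d_i, a_{i+1} = floor((a_0 + m_{i+1})/d_{i+1}):
  m_1 = 1*42 - 0 = 42, d_1 = (1768 - 42^2)/1 = 4/1 = 4, a_1 = floor((42 + 42)/4) = 21.
  m_2 = 4*21 - 42 = 42, d_2 = (1768 - 42^2)/4 = 4/4 = 1, a_2 = floor((42 + 42)/1) = 84.
  m_3 = 1*84 - 42 = 42, d_3 = (1768 - 42^2)/1 = 4/1 = 4: (m_3, d_3) = (m_1, d_1) = (42, 4), so from here the quotients repeat a_1, a_2; the period length is 2.
Hence the expansion of sqrt(1768) is a_0 = 42 followed by the repeating block 21, 84 (period 2).

[42; (21, 84)]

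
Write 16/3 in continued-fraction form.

[5; 3]

Run the Euclidean algorithm on 16 and 3; the successive quotients are the partial quotients a_0, a_1, ... (each step inverts the fractional part left over by the previous one):
  16 = 5*3 + 1, so a_0 = 5.
  3 = 3*1 + 0, so a_1 = 3.
The remainder reaches 0 after 2 divisions, so the expansion has 2 partial quotients, read off in order.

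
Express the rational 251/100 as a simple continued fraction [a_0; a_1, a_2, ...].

[2; 1, 1, 24, 2]

Run the Euclidean algorithm on 251 and 100; the successive quotients are the partial quotients a_0, a_1, ... (each step inverts the fractional part left over by the previous one):
  251 = 2*100 + 51, so a_0 = 2.
  100 = 1*51 + 49, so a_1 = 1.
  51 = 1*49 + 2, so a_2 = 1.
  49 = 24*2 + 1, so a_3 = 24.
  2 = 2*1 + 0, so a_4 = 2.
The remainder reaches 0 after 5 divisions, so the expansion has 5 partial quotients, read off in order.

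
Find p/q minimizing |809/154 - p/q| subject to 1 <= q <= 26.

21/4

Expand x = 809/154 as a continued fraction with the Euclidean algorithm:
  809 = 5*154 + 39, so a_0 = 5.
  154 = 3*39 + 37, so a_1 = 3.
  39 = 1*37 + 2, so a_2 = 1.
  37 = 18*2 + 1, so a_3 = 18.
  2 = 2*1 + 0, so a_4 = 2.
so x = [5; 3, 1, 18, 2].
Convergents (p_i = a_i*p_{i-1} + p_{i-2}, q_i = a_i*q_{i-1} + q_{i-2} with p_{-2}=0, p_{-1}=1, q_{-2}=1, q_{-1}=0), until the denominator exceeds 26:
  i=0: a_0=5, p_0 = 5*1 + 0 = 5, q_0 = 5*0 + 1 = 1.
  i=1: a_1=3, p_1 = 3*5 + 1 = 16, q_1 = 3*1 + 0 = 3.
  i=2: a_2=1, p_2 = 1*16 + 5 = 21, q_2 = 1*3 + 1 = 4.
  i=3: a_3=18, p_3 = 18*21 + 16 = 394, q_3 = 18*4 + 3 = 75.
q_3 = 75 > 26, so the last convergent with denominator <= 26 is p_2/q_2 = 21/4.
The closest fraction with denominator <= 26 is either p_2/q_2 or the intermediate fraction (k*p_2 + p_1)/(k*q_2 + q_1) with the largest k >= 1 whose denominator stays <= 26; these approach x as k grows, and every other convergent or intermediate fraction in range is farther away.
Largest k: floor((26 - q_1)/q_2) = floor((26 - 3)/4) = 5.
That gives (5*21 + 16)/(5*4 + 3) = 121/23.
Compare the errors: |x - 21/4| = |809*4 - 21*154|/(154*4) = 2/616, and |x - 121/23| = |809*23 - 121*154|/(154*23) = 27/3542.
Cross-multiplying, 2*3542 = 7084 < 16632 = 27*616, so 2/616 is smaller: the convergent 21/4 is closer to x than 121/23.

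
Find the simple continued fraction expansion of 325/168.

[1; 1, 14, 3, 1, 2]

Run the Euclidean algorithm on 325 and 168; the successive quotients are the partial quotients a_0, a_1, ... (each step inverts the fractional part left over by the previous one):
  325 = 1*168 + 157, so a_0 = 1.
  168 = 1*157 + 11, so a_1 = 1.
  157 = 14*11 + 3, so a_2 = 14.
  11 = 3*3 + 2, so a_3 = 3.
  3 = 1*2 + 1, so a_4 = 1.
  2 = 2*1 + 0, so a_5 = 2.
The remainder reaches 0 after 6 divisions, so the expansion has 6 partial quotients, read off in order.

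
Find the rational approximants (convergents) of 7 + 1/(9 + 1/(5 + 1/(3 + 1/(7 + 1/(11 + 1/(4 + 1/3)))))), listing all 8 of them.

7/1, 64/9, 327/46, 1045/147, 7642/1075, 85107/11972, 348070/48963, 1129317/158861

Using the convergent recurrence p_i = a_i*p_{i-1} + p_{i-2}, q_i = a_i*q_{i-1} + q_{i-2} with p_{-2}=0, p_{-1}=1, q_{-2}=1, q_{-1}=0:
  i=0: a_0=7, p_0 = 7*1 + 0 = 7, q_0 = 7*0 + 1 = 1.
  i=1: a_1=9, p_1 = 9*7 + 1 = 64, q_1 = 9*1 + 0 = 9.
  i=2: a_2=5, p_2 = 5*64 + 7 = 327, q_2 = 5*9 + 1 = 46.
  i=3: a_3=3, p_3 = 3*327 + 64 = 1045, q_3 = 3*46 + 9 = 147.
  i=4: a_4=7, p_4 = 7*1045 + 327 = 7642, q_4 = 7*147 + 46 = 1075.
  i=5: a_5=11, p_5 = 11*7642 + 1045 = 85107, q_5 = 11*1075 + 147 = 11972.
  i=6: a_6=4, p_6 = 4*85107 + 7642 = 348070, q_6 = 4*11972 + 1075 = 48963.
  i=7: a_7=3, p_7 = 3*348070 + 85107 = 1129317, q_7 = 3*48963 + 11972 = 158861.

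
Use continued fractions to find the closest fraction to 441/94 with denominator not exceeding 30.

61/13

Expand x = 441/94 as a continued fraction with the Euclidean algorithm:
  441 = 4*94 + 65, so a_0 = 4.
  94 = 1*65 + 29, so a_1 = 1.
  65 = 2*29 + 7, so a_2 = 2.
  29 = 4*7 + 1, so a_3 = 4.
  7 = 7*1 + 0, so a_4 = 7.
so x = [4; 1, 2, 4, 7].
Convergents (p_i = a_i*p_{i-1} + p_{i-2}, q_i = a_i*q_{i-1} + q_{i-2} with p_{-2}=0, p_{-1}=1, q_{-2}=1, q_{-1}=0), until the denominator exceeds 30:
  i=0: a_0=4, p_0 = 4*1 + 0 = 4, q_0 = 4*0 + 1 = 1.
  i=1: a_1=1, p_1 = 1*4 + 1 = 5, q_1 = 1*1 + 0 = 1.
  i=2: a_2=2, p_2 = 2*5 + 4 = 14, q_2 = 2*1 + 1 = 3.
  i=3: a_3=4, p_3 = 4*14 + 5 = 61, q_3 = 4*3 + 1 = 13.
  i=4: a_4=7, p_4 = 7*61 + 14 = 441, q_4 = 7*13 + 3 = 94.
q_4 = 94 > 30, so the last convergent with denominator <= 30 is p_3/q_3 = 61/13.
The closest fraction with denominator <= 30 is either p_3/q_3 or the intermediate fraction (k*p_3 + p_2)/(k*q_3 + q_2) with the largest k >= 1 whose denominator stays <= 30; these approach x as k grows, and every other convergent or intermediate fraction in range is farther away.
Largest k: floor((30 - q_2)/q_3) = floor((30 - 3)/13) = 2.
That gives (2*61 + 14)/(2*13 + 3) = 136/29.
Compare the errors: |x - 61/13| = |441*13 - 61*94|/(94*13) = 1/1222, and |x - 136/29| = |441*29 - 136*94|/(94*29) = 5/2726.
Cross-multiplying, 1*2726 = 2726 < 6110 = 5*1222, so 1/1222 is smaller: the convergent 61/13 is closer to x than 136/29.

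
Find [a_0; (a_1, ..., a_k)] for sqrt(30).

[5; (2, 10)]

Write x_i = (sqrt(30) + m_i)/d_i with (m_0, d_0) = (0, 1). a_0 = floor(sqrt(30)) = 5, since 5^2 = 25 <= 30 < 36 = 6^2.
Iterate m_{i+1} = d_i*a_i - m_i, d_{i+1} = (30 - m_{i+1}^2)/d_i, a_{i+1} = floor((a_0 + m_{i+1})/d_{i+1}):
  m_1 = 1*5 - 0 = 5, d_1 = (30 - 5^2)/1 = 5/1 = 5, a_1 = floor((5 + 5)/5) = 2.
  m_2 = 5*2 - 5 = 5, d_2 = (30 - 5^2)/5 = 5/5 = 1, a_2 = floor((5 + 5)/1) = 10.
  m_3 = 1*10 - 5 = 5, d_3 = (30 - 5^2)/1 = 5/1 = 5: (m_3, d_3) = (m_1, d_1) = (5, 5), so from here the quotients repeat a_1, a_2; the period length is 2.
Hence the expansion of sqrt(30) is a_0 = 5 followed by the repeating block 2, 10 (period 2).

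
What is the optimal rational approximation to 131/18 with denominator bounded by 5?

Expand x = 131/18 as a continued fraction with the Euclidean algorithm:
  131 = 7*18 + 5, so a_0 = 7.
  18 = 3*5 + 3, so a_1 = 3.
  5 = 1*3 + 2, so a_2 = 1.
  3 = 1*2 + 1, so a_3 = 1.
  2 = 2*1 + 0, so a_4 = 2.
so x = [7; 3, 1, 1, 2].
Convergents (p_i = a_i*p_{i-1} + p_{i-2}, q_i = a_i*q_{i-1} + q_{i-2} with p_{-2}=0, p_{-1}=1, q_{-2}=1, q_{-1}=0), until the denominator exceeds 5:
  i=0: a_0=7, p_0 = 7*1 + 0 = 7, q_0 = 7*0 + 1 = 1.
  i=1: a_1=3, p_1 = 3*7 + 1 = 22, q_1 = 3*1 + 0 = 3.
  i=2: a_2=1, p_2 = 1*22 + 7 = 29, q_2 = 1*3 + 1 = 4.
  i=3: a_3=1, p_3 = 1*29 + 22 = 51, q_3 = 1*4 + 3 = 7.
q_3 = 7 > 5, so the last convergent with denominator <= 5 is p_2/q_2 = 29/4.
The closest fraction with denominator <= 5 is either p_2/q_2 or the intermediate fraction (k*p_2 + p_1)/(k*q_2 + q_1) with the largest k >= 1 whose denominator stays <= 5; these approach x as k grows, and every other convergent or intermediate fraction in range is farther away.
Largest k: floor((5 - q_1)/q_2) = floor((5 - 3)/4) = 0.
Since k = 0, no intermediate fraction beyond p_2/q_2 has denominator <= 5, so the convergent 29/4 is the closest (its error is |131*4 - 29*18|/(18*4) = 2/72).

29/4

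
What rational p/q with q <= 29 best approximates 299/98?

Expand x = 299/98 as a continued fraction with the Euclidean algorithm:
  299 = 3*98 + 5, so a_0 = 3.
  98 = 19*5 + 3, so a_1 = 19.
  5 = 1*3 + 2, so a_2 = 1.
  3 = 1*2 + 1, so a_3 = 1.
  2 = 2*1 + 0, so a_4 = 2.
so x = [3; 19, 1, 1, 2].
Convergents (p_i = a_i*p_{i-1} + p_{i-2}, q_i = a_i*q_{i-1} + q_{i-2} with p_{-2}=0, p_{-1}=1, q_{-2}=1, q_{-1}=0), until the denominator exceeds 29:
  i=0: a_0=3, p_0 = 3*1 + 0 = 3, q_0 = 3*0 + 1 = 1.
  i=1: a_1=19, p_1 = 19*3 + 1 = 58, q_1 = 19*1 + 0 = 19.
  i=2: a_2=1, p_2 = 1*58 + 3 = 61, q_2 = 1*19 + 1 = 20.
  i=3: a_3=1, p_3 = 1*61 + 58 = 119, q_3 = 1*20 + 19 = 39.
q_3 = 39 > 29, so the last convergent with denominator <= 29 is p_2/q_2 = 61/20.
The closest fraction with denominator <= 29 is either p_2/q_2 or the intermediate fraction (k*p_2 + p_1)/(k*q_2 + q_1) with the largest k >= 1 whose denominator stays <= 29; these approach x as k grows, and every other convergent or intermediate fraction in range is farther away.
Largest k: floor((29 - q_1)/q_2) = floor((29 - 19)/20) = 0.
Since k = 0, no intermediate fraction beyond p_2/q_2 has denominator <= 29, so the convergent 61/20 is the closest (its error is |299*20 - 61*98|/(98*20) = 2/1960).

61/20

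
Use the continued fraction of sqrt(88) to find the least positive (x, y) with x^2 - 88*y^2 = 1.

First expand sqrt(88) as a continued fraction. With x_i = (sqrt(88) + m_i)/d_i and (m_0, d_0) = (0, 1): a_0 = floor(sqrt(88)) = 9, since 9^2 = 81 <= 88 < 100 = 10^2.
Iterate m_{i+1} = d_i*a_i - m_i, d_{i+1} = (88 - m_{i+1}^2)/d_i, a_{i+1} = floor((a_0 + m_{i+1})/d_{i+1}):
  m_1 = 1*9 - 0 = 9, d_1 = (88 - 9^2)/1 = 7/1 = 7, a_1 = floor((9 + 9)/7) = 2.
  m_2 = 7*2 - 9 = 5, d_2 = (88 - 5^2)/7 = 63/7 = 9, a_2 = floor((9 + 5)/9) = 1.
  m_3 = 9*1 - 5 = 4, d_3 = (88 - 4^2)/9 = 72/9 = 8, a_3 = floor((9 + 4)/8) = 1.
  m_4 = 8*1 - 4 = 4, d_4 = (88 - 4^2)/8 = 72/8 = 9, a_4 = floor((9 + 4)/9) = 1.
  m_5 = 9*1 - 4 = 5, d_5 = (88 - 5^2)/9 = 63/9 = 7, a_5 = floor((9 + 5)/7) = 2.
  m_6 = 7*2 - 5 = 9, d_6 = (88 - 9^2)/7 = 7/7 = 1, a_6 = floor((9 + 9)/1) = 18.
  m_7 = 1*18 - 9 = 9, d_7 = (88 - 9^2)/1 = 7/1 = 7: (m_7, d_7) = (m_1, d_1) = (9, 7), so from here the quotients repeat a_1, ..., a_6; the period length is 6.
So sqrt(88) = [9; (2, 1, 1, 1, 2, 18)] with period length k = 6.
k is even, so the fundamental solution of x^2 - 88y^2 = 1 is (p_{k-1}, q_{k-1}) = (p_5, q_5); compute convergents through index 5.
Convergents (p_i = a_i*p_{i-1} + p_{i-2}, q_i = a_i*q_{i-1} + q_{i-2} with p_{-2}=0, p_{-1}=1, q_{-2}=1, q_{-1}=0):
  i=0: a_0=9, p_0 = 9*1 + 0 = 9, q_0 = 9*0 + 1 = 1.
  i=1: a_1=2, p_1 = 2*9 + 1 = 19, q_1 = 2*1 + 0 = 2.
  i=2: a_2=1, p_2 = 1*19 + 9 = 28, q_2 = 1*2 + 1 = 3.
  i=3: a_3=1, p_3 = 1*28 + 19 = 47, q_3 = 1*3 + 2 = 5.
  i=4: a_4=1, p_4 = 1*47 + 28 = 75, q_4 = 1*5 + 3 = 8.
  i=5: a_5=2, p_5 = 2*75 + 47 = 197, q_5 = 2*8 + 5 = 21.
Check: 197^2 - 88*21^2 = 38809 - 38808 = 1, so (x, y) = (197, 21) solves the equation, and by the theorem it is the least positive solution.

(x, y) = (197, 21)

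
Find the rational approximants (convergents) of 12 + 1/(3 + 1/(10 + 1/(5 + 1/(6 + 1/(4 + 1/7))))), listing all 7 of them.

12/1, 37/3, 382/31, 1947/158, 12064/979, 50203/4074, 363485/29497

Using the convergent recurrence p_i = a_i*p_{i-1} + p_{i-2}, q_i = a_i*q_{i-1} + q_{i-2} with p_{-2}=0, p_{-1}=1, q_{-2}=1, q_{-1}=0:
  i=0: a_0=12, p_0 = 12*1 + 0 = 12, q_0 = 12*0 + 1 = 1.
  i=1: a_1=3, p_1 = 3*12 + 1 = 37, q_1 = 3*1 + 0 = 3.
  i=2: a_2=10, p_2 = 10*37 + 12 = 382, q_2 = 10*3 + 1 = 31.
  i=3: a_3=5, p_3 = 5*382 + 37 = 1947, q_3 = 5*31 + 3 = 158.
  i=4: a_4=6, p_4 = 6*1947 + 382 = 12064, q_4 = 6*158 + 31 = 979.
  i=5: a_5=4, p_5 = 4*12064 + 1947 = 50203, q_5 = 4*979 + 158 = 4074.
  i=6: a_6=7, p_6 = 7*50203 + 12064 = 363485, q_6 = 7*4074 + 979 = 29497.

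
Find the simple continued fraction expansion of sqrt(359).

[18; (1, 17, 1, 36)]

Write x_i = (sqrt(359) + m_i)/d_i with (m_0, d_0) = (0, 1). a_0 = floor(sqrt(359)) = 18, since 18^2 = 324 <= 359 < 361 = 19^2.
Iterate m_{i+1} = d_i*a_i - m_i, d_{i+1} = (359 - m_{i+1}^2)/d_i, a_{i+1} = floor((a_0 + m_{i+1})/d_{i+1}):
  m_1 = 1*18 - 0 = 18, d_1 = (359 - 18^2)/1 = 35/1 = 35, a_1 = floor((18 + 18)/35) = 1.
  m_2 = 35*1 - 18 = 17, d_2 = (359 - 17^2)/35 = 70/35 = 2, a_2 = floor((18 + 17)/2) = 17.
  m_3 = 2*17 - 17 = 17, d_3 = (359 - 17^2)/2 = 70/2 = 35, a_3 = floor((18 + 17)/35) = 1.
  m_4 = 35*1 - 17 = 18, d_4 = (359 - 18^2)/35 = 35/35 = 1, a_4 = floor((18 + 18)/1) = 36.
  m_5 = 1*36 - 18 = 18, d_5 = (359 - 18^2)/1 = 35/1 = 35: (m_5, d_5) = (m_1, d_1) = (18, 35), so from here the quotients repeat a_1, ..., a_4; the period length is 4.
Hence the expansion of sqrt(359) is a_0 = 18 followed by the repeating block 1, 17, 1, 36 (period 4).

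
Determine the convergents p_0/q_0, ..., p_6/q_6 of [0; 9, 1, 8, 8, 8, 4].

Using the convergent recurrence p_i = a_i*p_{i-1} + p_{i-2}, q_i = a_i*q_{i-1} + q_{i-2} with p_{-2}=0, p_{-1}=1, q_{-2}=1, q_{-1}=0:
  i=0: a_0=0, p_0 = 0*1 + 0 = 0, q_0 = 0*0 + 1 = 1.
  i=1: a_1=9, p_1 = 9*0 + 1 = 1, q_1 = 9*1 + 0 = 9.
  i=2: a_2=1, p_2 = 1*1 + 0 = 1, q_2 = 1*9 + 1 = 10.
  i=3: a_3=8, p_3 = 8*1 + 1 = 9, q_3 = 8*10 + 9 = 89.
  i=4: a_4=8, p_4 = 8*9 + 1 = 73, q_4 = 8*89 + 10 = 722.
  i=5: a_5=8, p_5 = 8*73 + 9 = 593, q_5 = 8*722 + 89 = 5865.
  i=6: a_6=4, p_6 = 4*593 + 73 = 2445, q_6 = 4*5865 + 722 = 24182.

0/1, 1/9, 1/10, 9/89, 73/722, 593/5865, 2445/24182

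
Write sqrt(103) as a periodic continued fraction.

[10; (6, 1, 2, 1, 1, 9, 1, 1, 2, 1, 6, 20)]

Write x_i = (sqrt(103) + m_i)/d_i with (m_0, d_0) = (0, 1). a_0 = floor(sqrt(103)) = 10, since 10^2 = 100 <= 103 < 121 = 11^2.
Iterate m_{i+1} = d_i*a_i - m_i, d_{i+1} = (103 - m_{i+1}^2)/d_i, a_{i+1} = floor((a_0 + m_{i+1})/d_{i+1}):
  m_1 = 1*10 - 0 = 10, d_1 = (103 - 10^2)/1 = 3/1 = 3, a_1 = floor((10 + 10)/3) = 6.
  m_2 = 3*6 - 10 = 8, d_2 = (103 - 8^2)/3 = 39/3 = 13, a_2 = floor((10 + 8)/13) = 1.
  m_3 = 13*1 - 8 = 5, d_3 = (103 - 5^2)/13 = 78/13 = 6, a_3 = floor((10 + 5)/6) = 2.
  m_4 = 6*2 - 5 = 7, d_4 = (103 - 7^2)/6 = 54/6 = 9, a_4 = floor((10 + 7)/9) = 1.
  m_5 = 9*1 - 7 = 2, d_5 = (103 - 2^2)/9 = 99/9 = 11, a_5 = floor((10 + 2)/11) = 1.
  m_6 = 11*1 - 2 = 9, d_6 = (103 - 9^2)/11 = 22/11 = 2, a_6 = floor((10 + 9)/2) = 9.
  m_7 = 2*9 - 9 = 9, d_7 = (103 - 9^2)/2 = 22/2 = 11, a_7 = floor((10 + 9)/11) = 1.
  m_8 = 11*1 - 9 = 2, d_8 = (103 - 2^2)/11 = 99/11 = 9, a_8 = floor((10 + 2)/9) = 1.
  m_9 = 9*1 - 2 = 7, d_9 = (103 - 7^2)/9 = 54/9 = 6, a_9 = floor((10 + 7)/6) = 2.
  m_10 = 6*2 - 7 = 5, d_10 = (103 - 5^2)/6 = 78/6 = 13, a_10 = floor((10 + 5)/13) = 1.
  m_11 = 13*1 - 5 = 8, d_11 = (103 - 8^2)/13 = 39/13 = 3, a_11 = floor((10 + 8)/3) = 6.
  m_12 = 3*6 - 8 = 10, d_12 = (103 - 10^2)/3 = 3/3 = 1, a_12 = floor((10 + 10)/1) = 20.
  m_13 = 1*20 - 10 = 10, d_13 = (103 - 10^2)/1 = 3/1 = 3: (m_13, d_13) = (m_1, d_1) = (10, 3), so from here the quotients repeat a_1, ..., a_12; the period length is 12.
Hence the expansion of sqrt(103) is a_0 = 10 followed by the repeating block 6, 1, 2, 1, 1, 9, 1, 1, 2, 1, 6, 20 (period 12).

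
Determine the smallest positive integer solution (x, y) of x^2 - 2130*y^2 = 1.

(x, y) = (23999, 520)

First expand sqrt(2130) as a continued fraction. With x_i = (sqrt(2130) + m_i)/d_i and (m_0, d_0) = (0, 1): a_0 = floor(sqrt(2130)) = 46, since 46^2 = 2116 <= 2130 < 2209 = 47^2.
Iterate m_{i+1} = d_i*a_i - m_i, d_{i+1} = (2130 - m_{i+1}^2)/d_i, a_{i+1} = floor((a_0 + m_{i+1})/d_{i+1}):
  m_1 = 1*46 - 0 = 46, d_1 = (2130 - 46^2)/1 = 14/1 = 14, a_1 = floor((46 + 46)/14) = 6.
  m_2 = 14*6 - 46 = 38, d_2 = (2130 - 38^2)/14 = 686/14 = 49, a_2 = floor((46 + 38)/49) = 1.
  m_3 = 49*1 - 38 = 11, d_3 = (2130 - 11^2)/49 = 2009/49 = 41, a_3 = floor((46 + 11)/41) = 1.
  m_4 = 41*1 - 11 = 30, d_4 = (2130 - 30^2)/41 = 1230/41 = 30, a_4 = floor((46 + 30)/30) = 2.
  m_5 = 30*2 - 30 = 30, d_5 = (2130 - 30^2)/30 = 1230/30 = 41, a_5 = floor((46 + 30)/41) = 1.
  m_6 = 41*1 - 30 = 11, d_6 = (2130 - 11^2)/41 = 2009/41 = 49, a_6 = floor((46 + 11)/49) = 1.
  m_7 = 49*1 - 11 = 38, d_7 = (2130 - 38^2)/49 = 686/49 = 14, a_7 = floor((46 + 38)/14) = 6.
  m_8 = 14*6 - 38 = 46, d_8 = (2130 - 46^2)/14 = 14/14 = 1, a_8 = floor((46 + 46)/1) = 92.
  m_9 = 1*92 - 46 = 46, d_9 = (2130 - 46^2)/1 = 14/1 = 14: (m_9, d_9) = (m_1, d_1) = (46, 14), so from here the quotients repeat a_1, ..., a_8; the period length is 8.
So sqrt(2130) = [46; (6, 1, 1, 2, 1, 1, 6, 92)] with period length k = 8.
k is even, so the fundamental solution of x^2 - 2130y^2 = 1 is (p_{k-1}, q_{k-1}) = (p_7, q_7); compute convergents through index 7.
Convergents (p_i = a_i*p_{i-1} + p_{i-2}, q_i = a_i*q_{i-1} + q_{i-2} with p_{-2}=0, p_{-1}=1, q_{-2}=1, q_{-1}=0):
  i=0: a_0=46, p_0 = 46*1 + 0 = 46, q_0 = 46*0 + 1 = 1.
  i=1: a_1=6, p_1 = 6*46 + 1 = 277, q_1 = 6*1 + 0 = 6.
  i=2: a_2=1, p_2 = 1*277 + 46 = 323, q_2 = 1*6 + 1 = 7.
  i=3: a_3=1, p_3 = 1*323 + 277 = 600, q_3 = 1*7 + 6 = 13.
  i=4: a_4=2, p_4 = 2*600 + 323 = 1523, q_4 = 2*13 + 7 = 33.
  i=5: a_5=1, p_5 = 1*1523 + 600 = 2123, q_5 = 1*33 + 13 = 46.
  i=6: a_6=1, p_6 = 1*2123 + 1523 = 3646, q_6 = 1*46 + 33 = 79.
  i=7: a_7=6, p_7 = 6*3646 + 2123 = 23999, q_7 = 6*79 + 46 = 520.
Check: 23999^2 - 2130*520^2 = 575952001 - 575952000 = 1, so (x, y) = (23999, 520) solves the equation, and by the theorem it is the least positive solution.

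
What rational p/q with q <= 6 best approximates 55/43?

5/4

Expand x = 55/43 as a continued fraction with the Euclidean algorithm:
  55 = 1*43 + 12, so a_0 = 1.
  43 = 3*12 + 7, so a_1 = 3.
  12 = 1*7 + 5, so a_2 = 1.
  7 = 1*5 + 2, so a_3 = 1.
  5 = 2*2 + 1, so a_4 = 2.
  2 = 2*1 + 0, so a_5 = 2.
so x = [1; 3, 1, 1, 2, 2].
Convergents (p_i = a_i*p_{i-1} + p_{i-2}, q_i = a_i*q_{i-1} + q_{i-2} with p_{-2}=0, p_{-1}=1, q_{-2}=1, q_{-1}=0), until the denominator exceeds 6:
  i=0: a_0=1, p_0 = 1*1 + 0 = 1, q_0 = 1*0 + 1 = 1.
  i=1: a_1=3, p_1 = 3*1 + 1 = 4, q_1 = 3*1 + 0 = 3.
  i=2: a_2=1, p_2 = 1*4 + 1 = 5, q_2 = 1*3 + 1 = 4.
  i=3: a_3=1, p_3 = 1*5 + 4 = 9, q_3 = 1*4 + 3 = 7.
q_3 = 7 > 6, so the last convergent with denominator <= 6 is p_2/q_2 = 5/4.
The closest fraction with denominator <= 6 is either p_2/q_2 or the intermediate fraction (k*p_2 + p_1)/(k*q_2 + q_1) with the largest k >= 1 whose denominator stays <= 6; these approach x as k grows, and every other convergent or intermediate fraction in range is farther away.
Largest k: floor((6 - q_1)/q_2) = floor((6 - 3)/4) = 0.
Since k = 0, no intermediate fraction beyond p_2/q_2 has denominator <= 6, so the convergent 5/4 is the closest (its error is |55*4 - 5*43|/(43*4) = 5/172).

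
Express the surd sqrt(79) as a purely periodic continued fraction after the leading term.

Write x_i = (sqrt(79) + m_i)/d_i with (m_0, d_0) = (0, 1). a_0 = floor(sqrt(79)) = 8, since 8^2 = 64 <= 79 < 81 = 9^2.
Iterate m_{i+1} = d_i*a_i - m_i, d_{i+1} = (79 - m_{i+1}^2)/d_i, a_{i+1} = floor((a_0 + m_{i+1})/d_{i+1}):
  m_1 = 1*8 - 0 = 8, d_1 = (79 - 8^2)/1 = 15/1 = 15, a_1 = floor((8 + 8)/15) = 1.
  m_2 = 15*1 - 8 = 7, d_2 = (79 - 7^2)/15 = 30/15 = 2, a_2 = floor((8 + 7)/2) = 7.
  m_3 = 2*7 - 7 = 7, d_3 = (79 - 7^2)/2 = 30/2 = 15, a_3 = floor((8 + 7)/15) = 1.
  m_4 = 15*1 - 7 = 8, d_4 = (79 - 8^2)/15 = 15/15 = 1, a_4 = floor((8 + 8)/1) = 16.
  m_5 = 1*16 - 8 = 8, d_5 = (79 - 8^2)/1 = 15/1 = 15: (m_5, d_5) = (m_1, d_1) = (8, 15), so from here the quotients repeat a_1, ..., a_4; the period length is 4.
Hence the expansion of sqrt(79) is a_0 = 8 followed by the repeating block 1, 7, 1, 16 (period 4).

[8; (1, 7, 1, 16)]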